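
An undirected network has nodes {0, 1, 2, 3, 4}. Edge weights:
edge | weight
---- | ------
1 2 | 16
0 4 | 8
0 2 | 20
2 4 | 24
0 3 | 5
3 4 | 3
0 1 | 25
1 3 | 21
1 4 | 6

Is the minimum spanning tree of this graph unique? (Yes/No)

Yes

Kruskal: consider edges lightest-first.
3 4 (3): add — endpoints in different components.
0 3 (5): add — endpoints in different components.
1 4 (6): add — endpoints in different components.
0 4 (8): skip — 0 and 4 already connected.
1 2 (16): add — endpoints in different components.
Every non-tree edge has weight strictly greater than the heaviest edge on the tree path between its endpoints, so the MST is unique.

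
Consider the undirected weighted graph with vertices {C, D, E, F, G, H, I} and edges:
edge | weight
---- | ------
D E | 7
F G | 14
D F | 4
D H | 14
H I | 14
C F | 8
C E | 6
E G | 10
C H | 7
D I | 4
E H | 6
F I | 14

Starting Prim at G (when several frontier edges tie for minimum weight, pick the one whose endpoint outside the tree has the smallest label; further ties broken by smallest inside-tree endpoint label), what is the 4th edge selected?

Prim's algorithm from G:
Step 1: frontier [E G 10, F G 14] → take E G (10); add E.
Step 2: frontier [C E 6, E H 6, D E 7, F G 14] → take C E (6); add C.
Step 3: frontier [C H 7, C F 8, E H 6, D E 7, F G 14] → take E H (6); add H.
Step 4: frontier [C F 8, D E 7, F G 14, D H 14, H I 14] → take D E (7); add D.
Step 5: frontier [C F 8, D F 4, D I 4, F G 14, H I 14] → take D F (4); add F.
Step 6: frontier [D I 4, F I 14, H I 14] → take D I (4); add I.
The 4th edge added is D E.

D-E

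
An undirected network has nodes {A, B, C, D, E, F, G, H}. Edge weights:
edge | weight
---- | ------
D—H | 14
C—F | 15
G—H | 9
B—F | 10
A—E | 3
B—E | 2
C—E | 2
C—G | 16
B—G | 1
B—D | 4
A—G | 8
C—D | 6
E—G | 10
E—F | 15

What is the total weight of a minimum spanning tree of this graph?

Sort edges by weight, then run Kruskal:
B—G (1): add — endpoints in different components.
B—E (2): add — endpoints in different components.
C—E (2): add — endpoints in different components.
A—E (3): add — endpoints in different components.
B—D (4): add — endpoints in different components.
C—D (6): skip — C and D already connected.
A—G (8): skip — A and G already connected.
G—H (9): add — endpoints in different components.
B—F (10): add — endpoints in different components.
MST edges: B—G, B—E, C—E, A—E, B—D, G—H, B—F; total weight 1+2+2+3+4+9+10 = 31.

31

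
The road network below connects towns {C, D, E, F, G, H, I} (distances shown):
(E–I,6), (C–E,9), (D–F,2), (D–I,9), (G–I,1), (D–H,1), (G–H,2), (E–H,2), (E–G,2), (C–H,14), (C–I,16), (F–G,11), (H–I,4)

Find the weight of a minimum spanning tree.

17

Kruskal's algorithm — process edges by increasing weight (ties by edge label):
D–H (1): add — endpoints in different components.
G–I (1): add — endpoints in different components.
D–F (2): add — endpoints in different components.
E–G (2): add — endpoints in different components.
E–H (2): add — endpoints in different components.
G–H (2): skip — G and H already connected.
H–I (4): skip — H and I already connected.
E–I (6): skip — E and I already connected.
C–E (9): add — endpoints in different components.
MST edges: D–H, G–I, D–F, E–G, E–H, C–E; total weight 1+1+2+2+2+9 = 17.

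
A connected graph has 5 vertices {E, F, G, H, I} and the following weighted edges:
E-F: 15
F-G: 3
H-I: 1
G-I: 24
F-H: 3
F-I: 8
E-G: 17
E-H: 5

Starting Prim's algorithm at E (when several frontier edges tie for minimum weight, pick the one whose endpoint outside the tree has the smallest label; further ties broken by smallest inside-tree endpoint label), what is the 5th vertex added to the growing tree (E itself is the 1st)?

Prim's algorithm from E:
Step 1: frontier [E-H 5, E-F 15, E-G 17] → take E-H (5); add H.
Step 2: frontier [E-F 15, E-G 17, H-I 1, F-H 3] → take H-I (1); add I.
Step 3: frontier [E-F 15, E-G 17, F-H 3, F-I 8, G-I 24] → take F-H (3); add F.
Step 4: frontier [E-G 17, F-G 3, G-I 24] → take F-G (3); add G.
Vertex order: E, H, I, F, G. The 5th vertex is G.

G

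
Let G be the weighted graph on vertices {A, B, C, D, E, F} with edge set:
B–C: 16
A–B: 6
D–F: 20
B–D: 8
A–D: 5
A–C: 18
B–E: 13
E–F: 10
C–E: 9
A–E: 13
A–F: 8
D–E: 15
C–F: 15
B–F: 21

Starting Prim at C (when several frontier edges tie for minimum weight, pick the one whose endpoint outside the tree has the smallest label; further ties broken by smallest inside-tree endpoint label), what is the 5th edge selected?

Grow the tree from C using Prim:
Step 1: cheapest edge leaving the tree is C–E (9); add E.
Step 2: cheapest edge leaving the tree is E–F (10); add F.
Step 3: cheapest edge leaving the tree is A–F (8); add A.
Step 4: cheapest edge leaving the tree is A–D (5); add D.
Step 5: cheapest edge leaving the tree is A–B (6); add B.
The 5th edge added is A–B.

A-B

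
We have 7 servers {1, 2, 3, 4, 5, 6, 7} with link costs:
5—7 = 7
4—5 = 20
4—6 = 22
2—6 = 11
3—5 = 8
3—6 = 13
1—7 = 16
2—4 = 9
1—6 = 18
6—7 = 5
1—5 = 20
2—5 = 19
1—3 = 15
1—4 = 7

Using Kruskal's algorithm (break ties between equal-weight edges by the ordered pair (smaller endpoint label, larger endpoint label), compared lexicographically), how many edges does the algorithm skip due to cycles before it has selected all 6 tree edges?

0

Kruskal: consider edges lightest-first.
6—7 (5): add. Components now {1} {2} {3} {4} {5} {6,7}
1—4 (7): add. Components now {1,4} {2} {3} {5} {6,7}
5—7 (7): add. Components now {1,4} {2} {3} {5,6,7}
3—5 (8): add. Components now {1,4} {2} {3,5,6,7}
2—4 (9): add. Components now {1,2,4} {3,5,6,7}
2—6 (11): add. Components now {1,2,3,4,5,6,7}
Edges rejected before the tree was complete: 0.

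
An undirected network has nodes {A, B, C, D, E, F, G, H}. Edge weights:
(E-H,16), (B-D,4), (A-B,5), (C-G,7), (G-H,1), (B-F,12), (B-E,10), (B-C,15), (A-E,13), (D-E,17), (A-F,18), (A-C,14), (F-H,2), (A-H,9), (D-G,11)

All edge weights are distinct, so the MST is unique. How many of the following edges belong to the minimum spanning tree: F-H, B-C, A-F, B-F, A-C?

Sort edges by weight, then run Kruskal:
G-H (1): add — endpoints in different components.
F-H (2): add — endpoints in different components.
B-D (4): add — endpoints in different components.
A-B (5): add — endpoints in different components.
C-G (7): add — endpoints in different components.
A-H (9): add — endpoints in different components.
B-E (10): add — endpoints in different components.
MST edge set: {G-H, F-H, B-D, A-B, C-G, A-H, B-E}.
Of the listed edges, {F-H} are in the MST → 1.

1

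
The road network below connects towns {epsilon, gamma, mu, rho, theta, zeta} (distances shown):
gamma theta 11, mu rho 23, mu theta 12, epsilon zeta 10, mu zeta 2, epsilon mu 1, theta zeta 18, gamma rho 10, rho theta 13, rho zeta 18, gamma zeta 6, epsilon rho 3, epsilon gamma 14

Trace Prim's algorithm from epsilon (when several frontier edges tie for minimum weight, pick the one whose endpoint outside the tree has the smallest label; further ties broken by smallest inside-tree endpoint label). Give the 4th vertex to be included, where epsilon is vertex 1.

rho

Prim, starting at epsilon.
Step 1: cheapest edge leaving the tree is epsilon mu (1); add mu.
Step 2: cheapest edge leaving the tree is mu zeta (2); add zeta.
Step 3: cheapest edge leaving the tree is epsilon rho (3); add rho.
Step 4: cheapest edge leaving the tree is gamma zeta (6); add gamma.
Step 5: cheapest edge leaving the tree is gamma theta (11); add theta.
Vertex order: epsilon, mu, zeta, rho, gamma, theta. The 4th vertex is rho.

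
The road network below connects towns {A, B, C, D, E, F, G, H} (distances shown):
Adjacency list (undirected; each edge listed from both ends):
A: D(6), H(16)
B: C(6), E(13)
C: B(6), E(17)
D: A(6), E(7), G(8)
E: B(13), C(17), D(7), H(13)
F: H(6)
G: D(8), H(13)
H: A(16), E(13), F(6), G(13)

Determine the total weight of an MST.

Grow the tree from A using Prim:
Step 1: frontier [A–D 6, A–H 16] → take A–D (6); add D.
Step 2: frontier [A–H 16, D–E 7, D–G 8] → take D–E (7); add E.
Step 3: frontier [A–H 16, D–G 8, B–E 13, E–H 13, C–E 17] → take D–G (8); add G.
Step 4: frontier [A–H 16, B–E 13, E–H 13, C–E 17, G–H 13] → take B–E (13); add B.
Step 5: frontier [A–H 16, B–C 6, E–H 13, C–E 17, G–H 13] → take B–C (6); add C.
Step 6: frontier [A–H 16, E–H 13, G–H 13] → take E–H (13); add H.
Step 7: frontier [F–H 6] → take F–H (6); add F.
MST edges: A–D, D–E, D–G, B–E, B–C, E–H, F–H; total weight 6+7+8+13+6+13+6 = 59.

59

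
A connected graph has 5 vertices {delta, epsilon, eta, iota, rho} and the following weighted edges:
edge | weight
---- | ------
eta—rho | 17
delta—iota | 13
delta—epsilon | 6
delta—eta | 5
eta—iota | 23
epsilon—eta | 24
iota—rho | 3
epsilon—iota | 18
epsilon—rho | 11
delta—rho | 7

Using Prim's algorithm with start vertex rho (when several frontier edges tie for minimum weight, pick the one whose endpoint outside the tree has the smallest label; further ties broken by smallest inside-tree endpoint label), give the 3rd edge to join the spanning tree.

Prim's algorithm from rho:
Step 1: cheapest edge leaving the tree is iota—rho (3); add iota.
Step 2: cheapest edge leaving the tree is delta—rho (7); add delta.
Step 3: cheapest edge leaving the tree is delta—eta (5); add eta.
Step 4: cheapest edge leaving the tree is delta—epsilon (6); add epsilon.
The 3rd edge added is delta—eta.

delta-eta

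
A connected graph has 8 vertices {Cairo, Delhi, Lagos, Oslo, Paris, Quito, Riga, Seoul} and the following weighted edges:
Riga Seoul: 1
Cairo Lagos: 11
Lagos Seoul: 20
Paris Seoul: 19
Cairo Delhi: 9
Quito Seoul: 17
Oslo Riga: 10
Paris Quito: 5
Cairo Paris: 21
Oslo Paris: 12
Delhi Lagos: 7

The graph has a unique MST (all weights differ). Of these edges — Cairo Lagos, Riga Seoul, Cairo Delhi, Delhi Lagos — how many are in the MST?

Kruskal: consider edges lightest-first.
Riga Seoul (1): add — endpoints in different components.
Paris Quito (5): add — endpoints in different components.
Delhi Lagos (7): add — endpoints in different components.
Cairo Delhi (9): add — endpoints in different components.
Oslo Riga (10): add — endpoints in different components.
Cairo Lagos (11): skip — Lagos and Cairo already connected.
Oslo Paris (12): add — endpoints in different components.
Quito Seoul (17): skip — Quito and Seoul already connected.
Paris Seoul (19): skip — Seoul and Paris already connected.
Lagos Seoul (20): add — endpoints in different components.
MST edge set: {Riga Seoul, Paris Quito, Delhi Lagos, Cairo Delhi, Oslo Riga, Oslo Paris, Lagos Seoul}.
Of the listed edges, {Riga Seoul, Cairo Delhi, Delhi Lagos} are in the MST → 3.

3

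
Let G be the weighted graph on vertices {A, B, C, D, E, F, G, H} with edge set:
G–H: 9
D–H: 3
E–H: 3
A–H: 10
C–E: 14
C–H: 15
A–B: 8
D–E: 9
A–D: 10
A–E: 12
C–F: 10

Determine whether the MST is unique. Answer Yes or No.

Sort edges by weight, then run Kruskal:
D–H (3): add — endpoints in different components.
E–H (3): add — endpoints in different components.
A–B (8): add — endpoints in different components.
D–E (9): skip — D and E already connected.
G–H (9): add — endpoints in different components.
A–D (10): add — endpoints in different components.
A–H (10): skip — A and H already connected.
C–F (10): add — endpoints in different components.
A–E (12): skip — A and E already connected.
C–E (14): add — endpoints in different components.
Non-tree edge A–H has weight 10, equal to the heaviest edge on its tree cycle — swapping gives another MST of the same weight. Not unique.

No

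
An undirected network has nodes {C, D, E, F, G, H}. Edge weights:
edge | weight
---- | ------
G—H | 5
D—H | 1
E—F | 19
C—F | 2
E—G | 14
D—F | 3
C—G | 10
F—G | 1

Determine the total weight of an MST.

Sort edges by weight, then run Kruskal:
D—H (1): add — endpoints in different components.
F—G (1): add — endpoints in different components.
C—F (2): add — endpoints in different components.
D—F (3): add — endpoints in different components.
G—H (5): skip — G and H already connected.
C—G (10): skip — C and G already connected.
E—G (14): add — endpoints in different components.
MST edges: D—H, F—G, C—F, D—F, E—G; total weight 1+1+2+3+14 = 21.

21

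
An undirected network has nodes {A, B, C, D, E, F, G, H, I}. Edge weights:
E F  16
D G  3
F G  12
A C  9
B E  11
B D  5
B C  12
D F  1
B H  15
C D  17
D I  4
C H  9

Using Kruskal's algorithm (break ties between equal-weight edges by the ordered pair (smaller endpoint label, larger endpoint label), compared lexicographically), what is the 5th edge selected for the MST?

Kruskal's algorithm — process edges by increasing weight (ties by edge label):
D F (1): add — endpoints in different components.
D G (3): add — endpoints in different components.
D I (4): add — endpoints in different components.
B D (5): add — endpoints in different components.
A C (9): add — endpoints in different components.
C H (9): add — endpoints in different components.
B E (11): add — endpoints in different components.
B C (12): add — endpoints in different components.
The 5th edge added is A C.

A-C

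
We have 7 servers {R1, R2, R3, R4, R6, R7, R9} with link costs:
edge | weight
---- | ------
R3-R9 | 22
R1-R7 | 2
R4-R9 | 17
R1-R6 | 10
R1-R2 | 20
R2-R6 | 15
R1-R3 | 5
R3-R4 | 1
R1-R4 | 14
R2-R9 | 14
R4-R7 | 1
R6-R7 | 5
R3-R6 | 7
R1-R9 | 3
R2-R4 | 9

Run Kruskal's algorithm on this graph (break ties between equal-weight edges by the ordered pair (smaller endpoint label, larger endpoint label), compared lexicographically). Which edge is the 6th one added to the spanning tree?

R2-R4

Kruskal: consider edges lightest-first.
R3-R4 (1): add. Components now {R3,R4} {R1} {R7} {R6} {R9} {R2}
R4-R7 (1): add. Components now {R3,R4,R7} {R1} {R6} {R9} {R2}
R1-R7 (2): add. Components now {R1,R3,R4,R7} {R6} {R9} {R2}
R1-R9 (3): add. Components now {R1,R3,R4,R7,R9} {R6} {R2}
R1-R3 (5): skip — R3 and R1 already connected.
R6-R7 (5): add. Components now {R1,R3,R4,R6,R7,R9} {R2}
R3-R6 (7): skip — R3 and R6 already connected.
R2-R4 (9): add. Components now {R1,R2,R3,R4,R6,R7,R9}
The 6th edge added is R2-R4.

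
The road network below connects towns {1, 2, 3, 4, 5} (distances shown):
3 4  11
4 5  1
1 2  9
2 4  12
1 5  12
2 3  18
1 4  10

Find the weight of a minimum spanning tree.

31

Kruskal: consider edges lightest-first.
4 5 (1): add. Components now {1} {2} {3} {4,5}
1 2 (9): add. Components now {1,2} {3} {4,5}
1 4 (10): add. Components now {1,2,4,5} {3}
3 4 (11): add. Components now {1,2,3,4,5}
MST edges: 4 5, 1 2, 1 4, 3 4; total weight 1+9+10+11 = 31.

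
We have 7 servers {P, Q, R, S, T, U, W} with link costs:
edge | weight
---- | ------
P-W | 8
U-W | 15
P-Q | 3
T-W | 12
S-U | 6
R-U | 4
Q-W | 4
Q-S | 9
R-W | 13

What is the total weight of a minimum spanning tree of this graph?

38

Grow the tree from R using Prim:
Step 1: frontier [R-U 4, R-W 13] → take R-U (4); add U.
Step 2: frontier [R-W 13, S-U 6, U-W 15] → take S-U (6); add S.
Step 3: frontier [R-W 13, Q-S 9, U-W 15] → take Q-S (9); add Q.
Step 4: frontier [P-Q 3, Q-W 4, R-W 13, U-W 15] → take P-Q (3); add P.
Step 5: frontier [P-W 8, Q-W 4, R-W 13, U-W 15] → take Q-W (4); add W.
Step 6: frontier [T-W 12] → take T-W (12); add T.
MST edges: R-U, S-U, Q-S, P-Q, Q-W, T-W; total weight 4+6+9+3+4+12 = 38.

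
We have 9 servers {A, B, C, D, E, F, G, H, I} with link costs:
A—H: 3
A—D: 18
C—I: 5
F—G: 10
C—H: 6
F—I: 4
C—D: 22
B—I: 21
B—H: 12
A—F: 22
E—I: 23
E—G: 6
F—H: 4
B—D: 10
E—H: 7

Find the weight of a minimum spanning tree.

Kruskal: consider edges lightest-first.
A—H (3): add — endpoints in different components.
F—H (4): add — endpoints in different components.
F—I (4): add — endpoints in different components.
C—I (5): add — endpoints in different components.
C—H (6): skip — C and H already connected.
E—G (6): add — endpoints in different components.
E—H (7): add — endpoints in different components.
B—D (10): add — endpoints in different components.
F—G (10): skip — F and G already connected.
B—H (12): add — endpoints in different components.
MST edges: A—H, F—H, F—I, C—I, E—G, E—H, B—D, B—H; total weight 3+4+4+5+6+7+10+12 = 51.

51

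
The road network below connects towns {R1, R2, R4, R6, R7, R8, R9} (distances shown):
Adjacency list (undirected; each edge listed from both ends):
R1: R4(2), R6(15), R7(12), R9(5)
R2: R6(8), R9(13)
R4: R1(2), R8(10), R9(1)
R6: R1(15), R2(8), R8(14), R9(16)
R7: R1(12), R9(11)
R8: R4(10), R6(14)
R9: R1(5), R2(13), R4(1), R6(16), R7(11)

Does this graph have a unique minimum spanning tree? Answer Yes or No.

Sort edges by weight, then run Kruskal:
R4—R9 (1): add. Components now {R6} {R7} {R4,R9} {R8} {R2} {R1}
R1—R4 (2): add. Components now {R6} {R7} {R1,R4,R9} {R8} {R2}
R1—R9 (5): skip — R9 and R1 already connected.
R2—R6 (8): add. Components now {R2,R6} {R7} {R1,R4,R9} {R8}
R4—R8 (10): add. Components now {R2,R6} {R7} {R1,R4,R8,R9}
R7—R9 (11): add. Components now {R2,R6} {R1,R4,R7,R8,R9}
R1—R7 (12): skip — R7 and R1 already connected.
R2—R9 (13): add. Components now {R1,R2,R4,R6,R7,R8,R9}
Every non-tree edge has weight strictly greater than the heaviest edge on the tree path between its endpoints, so the MST is unique.

Yes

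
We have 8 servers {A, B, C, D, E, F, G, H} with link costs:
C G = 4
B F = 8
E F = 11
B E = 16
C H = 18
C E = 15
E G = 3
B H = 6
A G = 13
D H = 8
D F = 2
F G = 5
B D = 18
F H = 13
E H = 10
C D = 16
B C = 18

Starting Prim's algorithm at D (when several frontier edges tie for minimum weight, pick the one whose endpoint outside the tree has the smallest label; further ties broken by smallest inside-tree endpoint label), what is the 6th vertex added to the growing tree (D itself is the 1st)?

Prim's algorithm from D:
Step 1: cheapest edge leaving the tree is D F (2); add F.
Step 2: cheapest edge leaving the tree is F G (5); add G.
Step 3: cheapest edge leaving the tree is E G (3); add E.
Step 4: cheapest edge leaving the tree is C G (4); add C.
Step 5: cheapest edge leaving the tree is B F (8); add B.
Step 6: cheapest edge leaving the tree is B H (6); add H.
Step 7: cheapest edge leaving the tree is A G (13); add A.
Vertex order: D, F, G, E, C, B, H, A. The 6th vertex is B.

B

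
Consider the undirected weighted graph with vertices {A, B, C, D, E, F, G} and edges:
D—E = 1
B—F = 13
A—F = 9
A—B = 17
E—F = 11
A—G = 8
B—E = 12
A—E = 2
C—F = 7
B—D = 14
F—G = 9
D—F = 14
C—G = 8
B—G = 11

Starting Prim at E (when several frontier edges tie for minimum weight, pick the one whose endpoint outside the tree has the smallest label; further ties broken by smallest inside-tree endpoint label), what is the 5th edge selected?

C-F

Prim's algorithm from E:
Step 1: cheapest edge leaving the tree is D—E (1); add D.
Step 2: cheapest edge leaving the tree is A—E (2); add A.
Step 3: cheapest edge leaving the tree is A—G (8); add G.
Step 4: cheapest edge leaving the tree is C—G (8); add C.
Step 5: cheapest edge leaving the tree is C—F (7); add F.
Step 6: cheapest edge leaving the tree is B—G (11); add B.
The 5th edge added is C—F.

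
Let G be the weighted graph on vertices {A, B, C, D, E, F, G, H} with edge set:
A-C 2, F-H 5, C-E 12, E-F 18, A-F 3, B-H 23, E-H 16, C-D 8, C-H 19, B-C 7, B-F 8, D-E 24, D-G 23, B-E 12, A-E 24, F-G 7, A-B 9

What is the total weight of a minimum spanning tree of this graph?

Sort edges by weight, then run Kruskal:
A-C (2): add — endpoints in different components.
A-F (3): add — endpoints in different components.
F-H (5): add — endpoints in different components.
B-C (7): add — endpoints in different components.
F-G (7): add — endpoints in different components.
B-F (8): skip — B and F already connected.
C-D (8): add — endpoints in different components.
A-B (9): skip — A and B already connected.
B-E (12): add — endpoints in different components.
MST edges: A-C, A-F, F-H, B-C, F-G, C-D, B-E; total weight 2+3+5+7+7+8+12 = 44.

44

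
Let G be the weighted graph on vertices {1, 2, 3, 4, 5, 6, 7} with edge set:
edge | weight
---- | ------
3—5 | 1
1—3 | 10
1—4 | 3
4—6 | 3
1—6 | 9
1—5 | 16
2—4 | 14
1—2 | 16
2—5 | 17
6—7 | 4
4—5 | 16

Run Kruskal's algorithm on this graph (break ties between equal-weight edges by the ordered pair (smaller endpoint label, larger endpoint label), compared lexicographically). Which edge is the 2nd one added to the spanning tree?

Sort edges by weight, then run Kruskal:
3—5 (1): add — endpoints in different components.
1—4 (3): add — endpoints in different components.
4—6 (3): add — endpoints in different components.
6—7 (4): add — endpoints in different components.
1—6 (9): skip — 1 and 6 already connected.
1—3 (10): add — endpoints in different components.
2—4 (14): add — endpoints in different components.
The 2nd edge added is 1—4.

1-4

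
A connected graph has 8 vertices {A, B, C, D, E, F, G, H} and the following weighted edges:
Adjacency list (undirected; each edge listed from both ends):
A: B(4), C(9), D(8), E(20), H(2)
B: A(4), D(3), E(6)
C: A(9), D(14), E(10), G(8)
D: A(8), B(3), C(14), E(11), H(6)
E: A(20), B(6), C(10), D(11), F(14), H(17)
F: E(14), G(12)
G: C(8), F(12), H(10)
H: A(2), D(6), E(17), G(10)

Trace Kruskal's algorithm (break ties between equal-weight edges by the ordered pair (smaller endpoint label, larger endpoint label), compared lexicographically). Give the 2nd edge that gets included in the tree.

Sort edges by weight, then run Kruskal:
A—H (2): add — endpoints in different components.
B—D (3): add — endpoints in different components.
A—B (4): add — endpoints in different components.
B—E (6): add — endpoints in different components.
D—H (6): skip — D and H already connected.
A—D (8): skip — A and D already connected.
C—G (8): add — endpoints in different components.
A—C (9): add — endpoints in different components.
C—E (10): skip — C and E already connected.
G—H (10): skip — G and H already connected.
D—E (11): skip — D and E already connected.
F—G (12): add — endpoints in different components.
The 2nd edge added is B—D.

B-D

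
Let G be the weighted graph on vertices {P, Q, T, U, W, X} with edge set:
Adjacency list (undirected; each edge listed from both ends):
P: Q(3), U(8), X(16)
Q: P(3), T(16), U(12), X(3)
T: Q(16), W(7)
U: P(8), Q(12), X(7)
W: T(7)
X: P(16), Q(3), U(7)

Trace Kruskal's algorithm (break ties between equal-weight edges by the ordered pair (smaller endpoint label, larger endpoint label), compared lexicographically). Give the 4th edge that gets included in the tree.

U-X

Kruskal's algorithm — process edges by increasing weight (ties by edge label):
P–Q (3): add. Components now {T} {P,Q} {W} {U} {X}
Q–X (3): add. Components now {T} {P,Q,X} {W} {U}
T–W (7): add. Components now {T,W} {P,Q,X} {U}
U–X (7): add. Components now {T,W} {P,Q,U,X}
P–U (8): skip — P and U already connected.
Q–U (12): skip — U and Q already connected.
P–X (16): skip — P and X already connected.
Q–T (16): add. Components now {P,Q,T,U,W,X}
The 4th edge added is U–X.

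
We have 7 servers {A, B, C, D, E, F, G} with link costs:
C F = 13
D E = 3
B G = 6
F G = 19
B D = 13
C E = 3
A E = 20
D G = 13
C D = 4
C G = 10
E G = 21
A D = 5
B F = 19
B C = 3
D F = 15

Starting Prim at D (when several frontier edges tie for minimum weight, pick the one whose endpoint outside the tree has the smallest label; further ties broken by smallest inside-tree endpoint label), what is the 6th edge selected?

Prim, starting at D.
Step 1: cheapest edge leaving the tree is D E (3); add E.
Step 2: cheapest edge leaving the tree is C E (3); add C.
Step 3: cheapest edge leaving the tree is B C (3); add B.
Step 4: cheapest edge leaving the tree is A D (5); add A.
Step 5: cheapest edge leaving the tree is B G (6); add G.
Step 6: cheapest edge leaving the tree is C F (13); add F.
The 6th edge added is C F.

C-F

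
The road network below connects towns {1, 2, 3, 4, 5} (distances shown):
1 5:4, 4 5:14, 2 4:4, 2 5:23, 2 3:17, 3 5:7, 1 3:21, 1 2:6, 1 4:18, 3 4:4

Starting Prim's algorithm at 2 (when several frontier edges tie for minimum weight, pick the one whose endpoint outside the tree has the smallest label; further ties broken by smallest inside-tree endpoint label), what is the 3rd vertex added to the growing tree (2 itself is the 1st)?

3

Prim, starting at 2.
Step 1: cheapest edge leaving the tree is 2 4 (4); add 4.
Step 2: cheapest edge leaving the tree is 3 4 (4); add 3.
Step 3: cheapest edge leaving the tree is 1 2 (6); add 1.
Step 4: cheapest edge leaving the tree is 1 5 (4); add 5.
Vertex order: 2, 4, 3, 1, 5. The 3rd vertex is 3.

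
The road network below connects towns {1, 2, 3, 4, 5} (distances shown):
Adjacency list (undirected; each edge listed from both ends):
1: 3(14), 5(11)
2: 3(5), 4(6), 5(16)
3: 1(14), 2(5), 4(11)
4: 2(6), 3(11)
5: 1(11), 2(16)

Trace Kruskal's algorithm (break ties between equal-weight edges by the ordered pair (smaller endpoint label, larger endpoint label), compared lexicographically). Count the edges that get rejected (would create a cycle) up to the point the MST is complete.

1

Sort edges by weight, then run Kruskal:
2—3 (5): add — endpoints in different components.
2—4 (6): add — endpoints in different components.
1—5 (11): add — endpoints in different components.
3—4 (11): skip — 3 and 4 already connected.
1—3 (14): add — endpoints in different components.
Edges rejected before the tree was complete: 1.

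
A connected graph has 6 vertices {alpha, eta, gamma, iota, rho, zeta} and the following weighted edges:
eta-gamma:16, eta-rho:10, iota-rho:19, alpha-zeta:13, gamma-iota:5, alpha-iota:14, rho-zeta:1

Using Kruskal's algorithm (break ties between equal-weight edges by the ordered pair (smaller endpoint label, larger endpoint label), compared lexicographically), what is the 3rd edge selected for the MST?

Sort edges by weight, then run Kruskal:
rho-zeta (1): add — endpoints in different components.
gamma-iota (5): add — endpoints in different components.
eta-rho (10): add — endpoints in different components.
alpha-zeta (13): add — endpoints in different components.
alpha-iota (14): add — endpoints in different components.
The 3rd edge added is eta-rho.

eta-rho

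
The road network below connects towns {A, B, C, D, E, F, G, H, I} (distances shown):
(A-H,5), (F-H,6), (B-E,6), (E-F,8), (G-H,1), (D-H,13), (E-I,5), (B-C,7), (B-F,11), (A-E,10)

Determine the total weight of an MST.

51

Kruskal's algorithm — process edges by increasing weight (ties by edge label):
G-H (1): add — endpoints in different components.
A-H (5): add — endpoints in different components.
E-I (5): add — endpoints in different components.
B-E (6): add — endpoints in different components.
F-H (6): add — endpoints in different components.
B-C (7): add — endpoints in different components.
E-F (8): add — endpoints in different components.
A-E (10): skip — A and E already connected.
B-F (11): skip — B and F already connected.
D-H (13): add — endpoints in different components.
MST edges: G-H, A-H, E-I, B-E, F-H, B-C, E-F, D-H; total weight 1+5+5+6+6+7+8+13 = 51.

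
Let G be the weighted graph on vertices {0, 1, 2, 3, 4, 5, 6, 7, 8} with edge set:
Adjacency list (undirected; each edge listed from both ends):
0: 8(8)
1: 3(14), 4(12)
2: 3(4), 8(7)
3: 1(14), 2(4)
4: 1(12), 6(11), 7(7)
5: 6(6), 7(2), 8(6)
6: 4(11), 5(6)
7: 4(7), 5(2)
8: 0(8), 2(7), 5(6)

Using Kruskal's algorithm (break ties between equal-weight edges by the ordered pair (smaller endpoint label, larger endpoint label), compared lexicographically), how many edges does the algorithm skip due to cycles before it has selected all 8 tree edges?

Kruskal: consider edges lightest-first.
5-7 (2): add — endpoints in different components.
2-3 (4): add — endpoints in different components.
5-6 (6): add — endpoints in different components.
5-8 (6): add — endpoints in different components.
2-8 (7): add — endpoints in different components.
4-7 (7): add — endpoints in different components.
0-8 (8): add — endpoints in different components.
4-6 (11): skip — 4 and 6 already connected.
1-4 (12): add — endpoints in different components.
Edges rejected before the tree was complete: 1.

1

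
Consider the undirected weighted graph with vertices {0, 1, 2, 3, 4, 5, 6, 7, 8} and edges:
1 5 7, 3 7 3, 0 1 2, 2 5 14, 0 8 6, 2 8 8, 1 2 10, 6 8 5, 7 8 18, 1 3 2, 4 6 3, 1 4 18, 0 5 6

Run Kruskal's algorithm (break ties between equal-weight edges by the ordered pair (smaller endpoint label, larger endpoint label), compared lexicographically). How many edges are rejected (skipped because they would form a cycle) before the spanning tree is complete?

1

Kruskal: consider edges lightest-first.
0 1 (2): add — endpoints in different components.
1 3 (2): add — endpoints in different components.
3 7 (3): add — endpoints in different components.
4 6 (3): add — endpoints in different components.
6 8 (5): add — endpoints in different components.
0 5 (6): add — endpoints in different components.
0 8 (6): add — endpoints in different components.
1 5 (7): skip — 1 and 5 already connected.
2 8 (8): add — endpoints in different components.
Edges rejected before the tree was complete: 1.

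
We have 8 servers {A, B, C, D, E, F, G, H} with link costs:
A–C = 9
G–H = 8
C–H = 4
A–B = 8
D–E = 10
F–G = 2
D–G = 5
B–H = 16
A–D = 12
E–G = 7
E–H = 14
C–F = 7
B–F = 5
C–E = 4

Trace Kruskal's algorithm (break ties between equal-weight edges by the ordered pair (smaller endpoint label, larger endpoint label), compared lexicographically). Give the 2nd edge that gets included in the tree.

C-E

Kruskal's algorithm — process edges by increasing weight (ties by edge label):
F–G (2): add — endpoints in different components.
C–E (4): add — endpoints in different components.
C–H (4): add — endpoints in different components.
B–F (5): add — endpoints in different components.
D–G (5): add — endpoints in different components.
C–F (7): add — endpoints in different components.
E–G (7): skip — E and G already connected.
A–B (8): add — endpoints in different components.
The 2nd edge added is C–E.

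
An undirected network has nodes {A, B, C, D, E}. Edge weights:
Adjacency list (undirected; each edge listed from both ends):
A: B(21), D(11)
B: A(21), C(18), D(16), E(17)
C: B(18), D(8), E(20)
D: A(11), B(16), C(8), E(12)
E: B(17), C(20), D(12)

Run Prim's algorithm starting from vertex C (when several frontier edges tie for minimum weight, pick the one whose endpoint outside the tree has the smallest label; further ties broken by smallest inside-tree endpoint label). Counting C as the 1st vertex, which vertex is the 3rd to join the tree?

A

Prim's algorithm from C:
Step 1: cheapest edge leaving the tree is C-D (8); add D.
Step 2: cheapest edge leaving the tree is A-D (11); add A.
Step 3: cheapest edge leaving the tree is D-E (12); add E.
Step 4: cheapest edge leaving the tree is B-D (16); add B.
Vertex order: C, D, A, E, B. The 3rd vertex is A.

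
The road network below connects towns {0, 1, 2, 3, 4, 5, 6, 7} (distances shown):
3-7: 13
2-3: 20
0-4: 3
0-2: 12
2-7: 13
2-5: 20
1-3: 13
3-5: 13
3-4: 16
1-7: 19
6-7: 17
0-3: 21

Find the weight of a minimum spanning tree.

Prim, starting at 1.
Step 1: frontier [1-3 13, 1-7 19] → take 1-3 (13); add 3.
Step 2: frontier [1-7 19, 3-5 13, 3-7 13, 3-4 16, 2-3 20, 0-3 21] → take 3-5 (13); add 5.
Step 3: frontier [1-7 19, 3-7 13, 3-4 16, 2-3 20, 0-3 21, 2-5 20] → take 3-7 (13); add 7.
Step 4: frontier [3-4 16, 2-3 20, 0-3 21, 2-5 20, 2-7 13, 6-7 17] → take 2-7 (13); add 2.
Step 5: frontier [0-2 12, 3-4 16, 0-3 21, 6-7 17] → take 0-2 (12); add 0.
Step 6: frontier [0-4 3, 3-4 16, 6-7 17] → take 0-4 (3); add 4.
Step 7: frontier [6-7 17] → take 6-7 (17); add 6.
MST edges: 1-3, 3-5, 3-7, 2-7, 0-2, 0-4, 6-7; total weight 13+13+13+13+12+3+17 = 84.

84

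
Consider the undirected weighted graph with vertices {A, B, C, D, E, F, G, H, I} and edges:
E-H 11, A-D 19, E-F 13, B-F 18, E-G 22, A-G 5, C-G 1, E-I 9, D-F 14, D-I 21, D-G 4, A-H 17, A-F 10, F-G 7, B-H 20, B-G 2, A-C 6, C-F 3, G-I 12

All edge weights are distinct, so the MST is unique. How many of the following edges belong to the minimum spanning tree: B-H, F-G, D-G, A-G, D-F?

Sort edges by weight, then run Kruskal:
C-G (1): add — endpoints in different components.
B-G (2): add — endpoints in different components.
C-F (3): add — endpoints in different components.
D-G (4): add — endpoints in different components.
A-G (5): add — endpoints in different components.
A-C (6): skip — A and C already connected.
F-G (7): skip — F and G already connected.
E-I (9): add — endpoints in different components.
A-F (10): skip — A and F already connected.
E-H (11): add — endpoints in different components.
G-I (12): add — endpoints in different components.
MST edge set: {C-G, B-G, C-F, D-G, A-G, E-I, E-H, G-I}.
Of the listed edges, {D-G, A-G} are in the MST → 2.

2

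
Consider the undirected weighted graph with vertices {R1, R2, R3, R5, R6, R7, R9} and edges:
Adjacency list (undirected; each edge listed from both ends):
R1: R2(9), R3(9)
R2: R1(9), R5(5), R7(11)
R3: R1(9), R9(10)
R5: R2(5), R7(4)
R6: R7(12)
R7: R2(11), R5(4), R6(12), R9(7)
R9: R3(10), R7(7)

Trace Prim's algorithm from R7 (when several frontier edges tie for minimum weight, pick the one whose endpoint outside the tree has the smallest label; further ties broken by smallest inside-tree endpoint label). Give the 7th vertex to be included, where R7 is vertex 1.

Prim, starting at R7.
Step 1: frontier [R5 R7 4, R7 R9 7, R2 R7 11, R6 R7 12] → take R5 R7 (4); add R5.
Step 2: frontier [R2 R5 5, R7 R9 7, R2 R7 11, R6 R7 12] → take R2 R5 (5); add R2.
Step 3: frontier [R1 R2 9, R7 R9 7, R6 R7 12] → take R7 R9 (7); add R9.
Step 4: frontier [R1 R2 9, R6 R7 12, R3 R9 10] → take R1 R2 (9); add R1.
Step 5: frontier [R1 R3 9, R6 R7 12, R3 R9 10] → take R1 R3 (9); add R3.
Step 6: frontier [R6 R7 12] → take R6 R7 (12); add R6.
Vertex order: R7, R5, R2, R9, R1, R3, R6. The 7th vertex is R6.

R6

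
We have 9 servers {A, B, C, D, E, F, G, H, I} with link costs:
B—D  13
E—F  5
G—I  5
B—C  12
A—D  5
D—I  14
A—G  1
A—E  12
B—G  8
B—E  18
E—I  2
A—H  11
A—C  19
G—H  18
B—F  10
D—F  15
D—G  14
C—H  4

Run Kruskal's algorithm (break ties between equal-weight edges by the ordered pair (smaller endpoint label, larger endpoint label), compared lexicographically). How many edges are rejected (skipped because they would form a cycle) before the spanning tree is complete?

Sort edges by weight, then run Kruskal:
A—G (1): add — endpoints in different components.
E—I (2): add — endpoints in different components.
C—H (4): add — endpoints in different components.
A—D (5): add — endpoints in different components.
E—F (5): add — endpoints in different components.
G—I (5): add — endpoints in different components.
B—G (8): add — endpoints in different components.
B—F (10): skip — B and F already connected.
A—H (11): add — endpoints in different components.
Edges rejected before the tree was complete: 1.

1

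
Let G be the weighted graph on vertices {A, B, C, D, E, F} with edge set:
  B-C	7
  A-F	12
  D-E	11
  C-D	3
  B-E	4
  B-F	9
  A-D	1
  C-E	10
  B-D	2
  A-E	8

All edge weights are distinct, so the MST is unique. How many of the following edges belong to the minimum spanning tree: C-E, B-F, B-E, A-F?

2

Sort edges by weight, then run Kruskal:
A-D (1): add. Components now {A,D} {B} {C} {E} {F}
B-D (2): add. Components now {A,B,D} {C} {E} {F}
C-D (3): add. Components now {A,B,C,D} {E} {F}
B-E (4): add. Components now {A,B,C,D,E} {F}
B-C (7): skip — B and C already connected.
A-E (8): skip — A and E already connected.
B-F (9): add. Components now {A,B,C,D,E,F}
MST edge set: {A-D, B-D, C-D, B-E, B-F}.
Of the listed edges, {B-F, B-E} are in the MST → 2.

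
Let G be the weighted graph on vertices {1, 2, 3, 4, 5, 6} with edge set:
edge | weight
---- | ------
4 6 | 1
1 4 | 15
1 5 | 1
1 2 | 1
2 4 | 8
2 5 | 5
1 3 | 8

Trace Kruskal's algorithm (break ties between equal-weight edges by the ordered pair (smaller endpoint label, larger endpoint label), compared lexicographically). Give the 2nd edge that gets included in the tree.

1-5

Sort edges by weight, then run Kruskal:
1 2 (1): add — endpoints in different components.
1 5 (1): add — endpoints in different components.
4 6 (1): add — endpoints in different components.
2 5 (5): skip — 2 and 5 already connected.
1 3 (8): add — endpoints in different components.
2 4 (8): add — endpoints in different components.
The 2nd edge added is 1 5.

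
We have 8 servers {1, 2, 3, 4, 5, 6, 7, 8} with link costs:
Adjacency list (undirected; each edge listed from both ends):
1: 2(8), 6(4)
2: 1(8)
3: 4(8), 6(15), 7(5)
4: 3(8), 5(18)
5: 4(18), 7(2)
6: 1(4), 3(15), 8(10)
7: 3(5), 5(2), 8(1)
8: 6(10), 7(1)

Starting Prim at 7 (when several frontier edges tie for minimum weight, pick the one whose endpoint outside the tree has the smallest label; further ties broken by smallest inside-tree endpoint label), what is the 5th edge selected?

6-8

Grow the tree from 7 using Prim:
Step 1: frontier [7 8 1, 5 7 2, 3 7 5] → take 7 8 (1); add 8.
Step 2: frontier [5 7 2, 3 7 5, 6 8 10] → take 5 7 (2); add 5.
Step 3: frontier [4 5 18, 3 7 5, 6 8 10] → take 3 7 (5); add 3.
Step 4: frontier [3 4 8, 3 6 15, 4 5 18, 6 8 10] → take 3 4 (8); add 4.
Step 5: frontier [3 6 15, 6 8 10] → take 6 8 (10); add 6.
Step 6: frontier [1 6 4] → take 1 6 (4); add 1.
Step 7: frontier [1 2 8] → take 1 2 (8); add 2.
The 5th edge added is 6 8.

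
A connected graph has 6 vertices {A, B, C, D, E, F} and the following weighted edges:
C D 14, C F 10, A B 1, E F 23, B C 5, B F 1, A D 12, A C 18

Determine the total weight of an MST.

42

Sort edges by weight, then run Kruskal:
A B (1): add — endpoints in different components.
B F (1): add — endpoints in different components.
B C (5): add — endpoints in different components.
C F (10): skip — C and F already connected.
A D (12): add — endpoints in different components.
C D (14): skip — C and D already connected.
A C (18): skip — A and C already connected.
E F (23): add — endpoints in different components.
MST edges: A B, B F, B C, A D, E F; total weight 1+1+5+12+23 = 42.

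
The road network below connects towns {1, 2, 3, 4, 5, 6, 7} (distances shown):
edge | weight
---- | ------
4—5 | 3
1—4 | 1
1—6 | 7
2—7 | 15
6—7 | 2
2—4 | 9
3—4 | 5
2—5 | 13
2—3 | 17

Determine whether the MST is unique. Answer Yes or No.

Kruskal: consider edges lightest-first.
1—4 (1): add — endpoints in different components.
6—7 (2): add — endpoints in different components.
4—5 (3): add — endpoints in different components.
3—4 (5): add — endpoints in different components.
1—6 (7): add — endpoints in different components.
2—4 (9): add — endpoints in different components.
Every non-tree edge has weight strictly greater than the heaviest edge on the tree path between its endpoints, so the MST is unique.

Yes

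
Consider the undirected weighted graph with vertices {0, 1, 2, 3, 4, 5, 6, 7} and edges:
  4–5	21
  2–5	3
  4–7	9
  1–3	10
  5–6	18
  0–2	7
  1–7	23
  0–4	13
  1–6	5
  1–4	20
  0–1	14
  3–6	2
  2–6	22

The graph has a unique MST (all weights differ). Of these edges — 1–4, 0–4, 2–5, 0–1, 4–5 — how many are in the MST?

Kruskal's algorithm — process edges by increasing weight (ties by edge label):
3–6 (2): add — endpoints in different components.
2–5 (3): add — endpoints in different components.
1–6 (5): add — endpoints in different components.
0–2 (7): add — endpoints in different components.
4–7 (9): add — endpoints in different components.
1–3 (10): skip — 1 and 3 already connected.
0–4 (13): add — endpoints in different components.
0–1 (14): add — endpoints in different components.
MST edge set: {3–6, 2–5, 1–6, 0–2, 4–7, 0–4, 0–1}.
Of the listed edges, {0–4, 2–5, 0–1} are in the MST → 3.

3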